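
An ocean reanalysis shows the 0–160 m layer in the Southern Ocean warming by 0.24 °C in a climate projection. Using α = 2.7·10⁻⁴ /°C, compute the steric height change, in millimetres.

Δh = 10.4 mm

Δh = αΔT·H = 2.7×10⁻⁴ × 0.24 × 160 = 0.010368 m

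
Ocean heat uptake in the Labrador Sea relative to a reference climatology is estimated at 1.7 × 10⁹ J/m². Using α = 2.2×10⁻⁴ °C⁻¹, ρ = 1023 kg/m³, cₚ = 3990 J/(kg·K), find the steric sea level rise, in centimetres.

9.16 cm of thermosteric rise

Δh = αQ/(ρcₚ) = 2.2×10⁻⁴ × 1.7×10⁹ / (1023 × 3990) ≈ 0.091627 m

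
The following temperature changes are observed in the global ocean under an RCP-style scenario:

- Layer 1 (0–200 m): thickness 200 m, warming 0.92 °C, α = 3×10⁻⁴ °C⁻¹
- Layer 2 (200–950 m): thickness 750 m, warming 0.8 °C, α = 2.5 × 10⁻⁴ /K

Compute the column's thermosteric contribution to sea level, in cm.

Layer 1: 0.92 × 200 × 3×10⁻⁴ = 0.05520 m
0.8 × 2.5×10⁻⁴ × 750 = 0.15000 m
Δh = 0.05520 + 0.15000 = 0.20520 m

Δh ≈ 20.5 cm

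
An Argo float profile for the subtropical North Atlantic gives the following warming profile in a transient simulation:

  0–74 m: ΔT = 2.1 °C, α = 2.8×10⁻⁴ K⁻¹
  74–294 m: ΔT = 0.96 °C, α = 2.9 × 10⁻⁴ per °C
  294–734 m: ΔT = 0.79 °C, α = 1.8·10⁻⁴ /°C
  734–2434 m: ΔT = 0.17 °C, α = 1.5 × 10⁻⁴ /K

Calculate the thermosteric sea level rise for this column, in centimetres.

0–74 m: 2.1 × 2.8×10⁻⁴ × 74 = 0.043512 m
74–294 m: 2.9×10⁻⁴ × 0.96 × 220 = 0.061248 m
294–734 m: 440 × 1.8×10⁻⁴ × 0.79 = 0.062568 m
734–2434 m: 1700 × 1.5×10⁻⁴ × 0.17 = 0.04335 m
Δh = 0.043512 + 0.061248 + 0.062568 + 0.04335 = 0.210678 m

21.1 cm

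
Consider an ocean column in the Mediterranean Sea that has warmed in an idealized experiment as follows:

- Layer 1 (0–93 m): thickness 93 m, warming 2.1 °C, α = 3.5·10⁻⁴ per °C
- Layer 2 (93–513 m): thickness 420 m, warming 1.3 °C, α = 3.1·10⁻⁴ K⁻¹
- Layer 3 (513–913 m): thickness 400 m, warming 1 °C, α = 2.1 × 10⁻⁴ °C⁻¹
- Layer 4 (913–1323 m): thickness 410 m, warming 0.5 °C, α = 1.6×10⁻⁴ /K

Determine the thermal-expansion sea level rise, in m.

2.1 × 3.5×10⁻⁴ × 93 = 0.068355 m
Layer 2: 1.3 × 420 × 3.1×10⁻⁴ = 0.16926 m
513–913 m: 1 × 400 × 2.1×10⁻⁴ = 0.08400 m
1.6×10⁻⁴ × 410 × 0.5 = 0.03280 m
Δh = 0.068355 + 0.16926 + 0.08400 + 0.03280 = 0.354415 m

about 0.35 m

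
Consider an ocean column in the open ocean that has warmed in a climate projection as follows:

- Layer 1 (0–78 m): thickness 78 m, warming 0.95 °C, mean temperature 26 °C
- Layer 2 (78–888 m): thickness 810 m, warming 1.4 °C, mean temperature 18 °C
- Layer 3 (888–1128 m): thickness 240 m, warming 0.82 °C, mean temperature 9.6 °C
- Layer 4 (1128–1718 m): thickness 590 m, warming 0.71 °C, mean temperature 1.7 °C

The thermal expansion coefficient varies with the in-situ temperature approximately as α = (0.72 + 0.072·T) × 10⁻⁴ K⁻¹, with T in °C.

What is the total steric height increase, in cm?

about 31.1 cm

Layer 1: α = (0.72 + 0.072×26)×10⁻⁴ = 2.592×10⁻⁴ K⁻¹
Layer 2: α = (0.72 + 0.072×18)×10⁻⁴ = 2.016×10⁻⁴ K⁻¹
Layer 3: α = (0.72 + 0.072×9.6)×10⁻⁴ = 1.4112×10⁻⁴ K⁻¹
Layer 4: α = (0.72 + 0.072×1.7)×10⁻⁴ = 0.8424×10⁻⁴ K⁻¹
0–78 m: 78 × 2.592×10⁻⁴ × 0.95 = 0.01920672 m
1.4 × 810 × 2.016×10⁻⁴ = 0.2286144 m
Layer 3: 1.4112×10⁻⁴ × 240 × 0.82 = 0.027772416 m
1128–1718 m: 0.8424×10⁻⁴ × 0.71 × 590 = 0.035288136 m
Δh = 0.01920672 + 0.2286144 + 0.027772416 + 0.035288136 = 0.310881672 m ≈ 31.1 cm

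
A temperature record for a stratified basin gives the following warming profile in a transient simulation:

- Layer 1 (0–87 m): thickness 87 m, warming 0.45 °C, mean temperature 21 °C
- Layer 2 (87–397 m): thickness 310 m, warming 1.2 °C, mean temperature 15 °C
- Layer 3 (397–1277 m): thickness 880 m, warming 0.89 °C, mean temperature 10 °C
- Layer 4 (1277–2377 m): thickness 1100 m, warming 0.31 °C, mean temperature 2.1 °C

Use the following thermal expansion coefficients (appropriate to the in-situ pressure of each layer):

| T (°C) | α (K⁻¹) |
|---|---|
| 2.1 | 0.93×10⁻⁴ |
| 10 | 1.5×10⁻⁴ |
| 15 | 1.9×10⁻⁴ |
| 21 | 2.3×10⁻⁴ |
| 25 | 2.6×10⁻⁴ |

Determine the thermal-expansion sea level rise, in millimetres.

Δh ≈ 230 mm

Layer 1 at 21 °C → α = 2.3×10⁻⁴ K⁻¹
Layer 2 at 15 °C → α = 1.9×10⁻⁴ K⁻¹
Layer 3 at 10 °C → α = 1.5×10⁻⁴ K⁻¹
Layer 4 at 2.1 °C → α = 0.93×10⁻⁴ K⁻¹
Layer 1: 87 × 2.3×10⁻⁴ × 0.45 = 0.0090045 m
87–397 m: 310 × 1.2 × 1.9×10⁻⁴ = 0.07068 m
397–1277 m: 880 × 1.5×10⁻⁴ × 0.89 = 0.11748 m
1277–2377 m: 0.93×10⁻⁴ × 0.31 × 1100 = 0.031713 m
Δh = 0.0090045 + 0.07068 + 0.11748 + 0.031713 = 0.2288775 m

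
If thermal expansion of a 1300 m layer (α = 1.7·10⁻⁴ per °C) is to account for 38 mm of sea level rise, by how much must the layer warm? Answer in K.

ΔT = Δh/(αH) = 0.038 / (1.7×10⁻⁴ × 1300) ≈ 0.1719 K

0.17 K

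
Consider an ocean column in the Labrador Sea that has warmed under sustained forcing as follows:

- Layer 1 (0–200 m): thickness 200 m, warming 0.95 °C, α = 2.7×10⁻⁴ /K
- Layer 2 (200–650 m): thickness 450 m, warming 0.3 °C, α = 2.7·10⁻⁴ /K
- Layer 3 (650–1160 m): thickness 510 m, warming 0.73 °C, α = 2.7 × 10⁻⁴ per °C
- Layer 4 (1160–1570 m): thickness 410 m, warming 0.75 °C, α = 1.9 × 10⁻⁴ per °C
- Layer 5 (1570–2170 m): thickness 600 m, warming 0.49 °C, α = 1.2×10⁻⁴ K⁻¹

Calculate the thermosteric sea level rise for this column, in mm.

about 280 mm

0–200 m: 0.95 × 200 × 2.7×10⁻⁴ = 0.05130 m
Layer 2: 450 × 2.7×10⁻⁴ × 0.3 = 0.03645 m
650–1160 m: 510 × 2.7×10⁻⁴ × 0.73 = 0.100521 m
Layer 4: 410 × 1.9×10⁻⁴ × 0.75 = 0.058425 m
1570–2170 m: 0.49 × 1.2×10⁻⁴ × 600 = 0.03528 m
Δh = 0.05130 + 0.03645 + 0.100521 + 0.058425 + 0.03528 = 0.281976 m ≈ 280 mm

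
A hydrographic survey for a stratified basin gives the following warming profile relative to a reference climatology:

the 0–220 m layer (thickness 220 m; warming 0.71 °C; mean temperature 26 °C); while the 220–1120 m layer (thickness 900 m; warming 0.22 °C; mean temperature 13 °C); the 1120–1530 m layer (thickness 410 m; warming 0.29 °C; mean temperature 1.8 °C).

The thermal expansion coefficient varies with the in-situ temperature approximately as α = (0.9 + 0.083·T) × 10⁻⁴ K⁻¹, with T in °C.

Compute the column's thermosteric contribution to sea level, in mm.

Layer 1: α = (0.9 + 0.083×26)×10⁻⁴ = 3.058×10⁻⁴ K⁻¹
Layer 2: α = (0.9 + 0.083×13)×10⁻⁴ = 1.979×10⁻⁴ K⁻¹
Layer 3: α = (0.9 + 0.083×1.8)×10⁻⁴ = 1.0494×10⁻⁴ K⁻¹
220 × 3.058×10⁻⁴ × 0.71 = 0.04776596 m
0.22 × 900 × 1.979×10⁻⁴ = 0.0391842 m
1120–1530 m: 1.0494×10⁻⁴ × 410 × 0.29 = 0.012477366 m
Δh = 0.04776596 + 0.0391842 + 0.012477366 = 0.099427526 m

Δh ≈ 99.4 mm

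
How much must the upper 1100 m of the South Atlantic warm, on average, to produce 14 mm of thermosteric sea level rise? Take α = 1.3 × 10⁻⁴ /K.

ΔT ≈ 0.098 °C

ΔT = Δh/(αH) = 0.014 / (1.3×10⁻⁴ × 1100) ≈ 0.09790 °C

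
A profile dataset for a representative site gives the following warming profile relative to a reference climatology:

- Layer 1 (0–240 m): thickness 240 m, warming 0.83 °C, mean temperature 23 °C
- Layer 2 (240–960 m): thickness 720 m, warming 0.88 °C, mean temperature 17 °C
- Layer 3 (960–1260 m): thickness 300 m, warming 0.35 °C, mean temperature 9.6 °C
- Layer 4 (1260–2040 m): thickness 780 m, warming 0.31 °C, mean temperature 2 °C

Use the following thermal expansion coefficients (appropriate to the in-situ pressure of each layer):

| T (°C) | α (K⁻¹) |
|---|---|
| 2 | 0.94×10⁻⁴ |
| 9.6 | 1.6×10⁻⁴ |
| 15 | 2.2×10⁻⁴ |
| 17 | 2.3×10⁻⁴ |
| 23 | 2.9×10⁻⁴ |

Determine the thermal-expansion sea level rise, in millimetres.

Layer 1 at 23 °C → α = 2.9×10⁻⁴ K⁻¹
Layer 2 at 17 °C → α = 2.3×10⁻⁴ K⁻¹
Layer 3 at 9.6 °C → α = 1.6×10⁻⁴ K⁻¹
Layer 4 at 2 °C → α = 0.94×10⁻⁴ K⁻¹
0–240 m: 240 × 2.9×10⁻⁴ × 0.83 = 0.057768 m
Layer 2: 0.88 × 720 × 2.3×10⁻⁴ = 0.145728 m
960–1260 m: 300 × 0.35 × 1.6×10⁻⁴ = 0.01680 m
Layer 4: 780 × 0.94×10⁻⁴ × 0.31 = 0.0227292 m
Δh = 0.057768 + 0.145728 + 0.01680 + 0.0227292 = 0.2430252 m

240 mm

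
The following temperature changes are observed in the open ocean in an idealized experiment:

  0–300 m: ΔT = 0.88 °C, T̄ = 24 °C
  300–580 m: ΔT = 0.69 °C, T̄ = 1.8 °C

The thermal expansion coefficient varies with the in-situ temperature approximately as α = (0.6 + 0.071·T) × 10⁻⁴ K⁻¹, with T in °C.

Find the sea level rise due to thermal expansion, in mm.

Δh = 74.9 mm

Layer 1: α = (0.6 + 0.071×24)×10⁻⁴ = 2.304×10⁻⁴ K⁻¹
Layer 2: α = (0.6 + 0.071×1.8)×10⁻⁴ = 0.7278×10⁻⁴ K⁻¹
Layer 1: 300 × 2.304×10⁻⁴ × 0.88 = 0.0608256 m
Layer 2: 0.7278×10⁻⁴ × 0.69 × 280 = 0.014061096 m
Δh = 0.0608256 + 0.014061096 = 0.074886696 m ≈ 74.9 mm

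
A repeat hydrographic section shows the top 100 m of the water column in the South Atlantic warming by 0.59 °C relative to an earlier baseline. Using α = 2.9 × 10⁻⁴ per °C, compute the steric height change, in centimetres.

Δh = αΔT·H = 2.9×10⁻⁴ × 0.59 × 100 = 0.01711 m

Δh = 1.7 cm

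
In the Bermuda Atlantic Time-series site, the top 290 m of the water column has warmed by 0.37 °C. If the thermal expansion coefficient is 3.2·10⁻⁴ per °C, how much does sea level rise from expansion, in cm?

Δh = αΔT·H = 3.2×10⁻⁴ × 0.37 × 290 = 0.034336 m

3.4 cm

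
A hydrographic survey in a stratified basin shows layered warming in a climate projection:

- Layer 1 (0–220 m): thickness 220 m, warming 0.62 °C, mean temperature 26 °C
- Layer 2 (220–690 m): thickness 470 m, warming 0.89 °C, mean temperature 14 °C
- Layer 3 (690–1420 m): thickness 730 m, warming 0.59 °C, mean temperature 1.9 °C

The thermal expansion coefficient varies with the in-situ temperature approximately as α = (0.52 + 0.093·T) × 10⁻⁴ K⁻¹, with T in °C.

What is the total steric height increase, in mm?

Layer 1: α = (0.52 + 0.093×26)×10⁻⁴ = 2.938×10⁻⁴ K⁻¹
Layer 2: α = (0.52 + 0.093×14)×10⁻⁴ = 1.822×10⁻⁴ K⁻¹
Layer 3: α = (0.52 + 0.093×1.9)×10⁻⁴ = 0.6967×10⁻⁴ K⁻¹
2.938×10⁻⁴ × 0.62 × 220 = 0.04007432 m
Layer 2: 470 × 1.822×10⁻⁴ × 0.89 = 0.07621426 m
0.6967×10⁻⁴ × 730 × 0.59 = 0.030006869 m
Δh = 0.04007432 + 0.07621426 + 0.030006869 = 0.146295449 m ≈ 150 mm

150 mm of thermosteric rise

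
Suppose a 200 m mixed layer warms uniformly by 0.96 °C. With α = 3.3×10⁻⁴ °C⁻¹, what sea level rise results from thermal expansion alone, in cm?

Δh = 6.3 cm

Δh = αΔT·H = 3.3×10⁻⁴ × 0.96 × 200 = 0.06336 m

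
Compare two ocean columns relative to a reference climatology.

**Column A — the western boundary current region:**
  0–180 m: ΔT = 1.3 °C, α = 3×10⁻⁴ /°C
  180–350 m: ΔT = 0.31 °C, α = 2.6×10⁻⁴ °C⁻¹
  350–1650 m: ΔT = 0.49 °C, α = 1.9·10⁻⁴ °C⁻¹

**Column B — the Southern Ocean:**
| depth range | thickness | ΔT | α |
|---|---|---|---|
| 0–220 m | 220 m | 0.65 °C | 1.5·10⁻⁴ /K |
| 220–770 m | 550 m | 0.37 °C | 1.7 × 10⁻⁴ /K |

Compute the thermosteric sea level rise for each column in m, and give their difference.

A: 0.20 m; B: 0.056 m; difference 0.15 m

A 1.3 × 180 × 3×10⁻⁴ = 0.07020 m
A Layer 2: 170 × 2.6×10⁻⁴ × 0.31 = 0.013702 m
A Layer 3: 1.9×10⁻⁴ × 1300 × 0.49 = 0.12103 m
A total: 0.204932 m
B 0–220 m: 0.65 × 1.5×10⁻⁴ × 220 = 0.02145 m
B 220–770 m: 0.37 × 550 × 1.7×10⁻⁴ = 0.034595 m
B total: 0.056045 m
Difference: 0.204932 − 0.056045 = 0.148887 m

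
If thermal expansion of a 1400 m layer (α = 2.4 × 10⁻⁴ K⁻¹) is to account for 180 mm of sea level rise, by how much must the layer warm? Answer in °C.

0.536 °C

ΔT = Δh/(αH) = 0.18 / (2.4×10⁻⁴ × 1400) ≈ 0.5357 °C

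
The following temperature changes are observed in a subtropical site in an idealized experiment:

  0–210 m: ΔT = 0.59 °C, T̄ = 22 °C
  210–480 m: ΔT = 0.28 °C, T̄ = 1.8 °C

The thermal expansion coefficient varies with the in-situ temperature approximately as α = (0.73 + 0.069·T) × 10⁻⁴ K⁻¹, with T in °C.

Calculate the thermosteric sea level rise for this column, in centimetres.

Δh = 3.4 cm

Layer 1: α = (0.73 + 0.069×22)×10⁻⁴ = 2.248×10⁻⁴ K⁻¹
Layer 2: α = (0.73 + 0.069×1.8)×10⁻⁴ = 0.8542×10⁻⁴ K⁻¹
0.59 × 210 × 2.248×10⁻⁴ = 0.02785272 m
0.28 × 0.8542×10⁻⁴ × 270 = 0.006457752 m
Δh = 0.02785272 + 0.006457752 = 0.034310472 m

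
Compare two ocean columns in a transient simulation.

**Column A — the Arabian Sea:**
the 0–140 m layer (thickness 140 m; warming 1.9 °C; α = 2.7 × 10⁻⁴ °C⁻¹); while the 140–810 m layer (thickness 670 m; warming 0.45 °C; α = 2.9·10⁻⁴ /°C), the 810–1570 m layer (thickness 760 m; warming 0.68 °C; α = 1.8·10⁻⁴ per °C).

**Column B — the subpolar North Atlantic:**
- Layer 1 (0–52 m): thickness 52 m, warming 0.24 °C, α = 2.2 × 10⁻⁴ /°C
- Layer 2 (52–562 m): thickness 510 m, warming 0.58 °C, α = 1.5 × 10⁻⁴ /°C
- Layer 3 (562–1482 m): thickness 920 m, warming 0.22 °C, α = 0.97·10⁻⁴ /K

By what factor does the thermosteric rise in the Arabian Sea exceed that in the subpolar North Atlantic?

A 0–140 m: 1.9 × 140 × 2.7×10⁻⁴ = 0.07182 m
A 0.45 × 2.9×10⁻⁴ × 670 = 0.087435 m
A 810–1570 m: 0.68 × 760 × 1.8×10⁻⁴ = 0.093024 m
A total: 0.252279 m
B 0–52 m: 0.24 × 2.2×10⁻⁴ × 52 = 0.0027456 m
B Layer 2: 510 × 1.5×10⁻⁴ × 0.58 = 0.04437 m
B Layer 3: 920 × 0.22 × 0.97×10⁻⁴ = 0.0196328 m
B total: 0.0667484 m
Ratio: 0.252279 / 0.0667484 ≈ 3.780

3.78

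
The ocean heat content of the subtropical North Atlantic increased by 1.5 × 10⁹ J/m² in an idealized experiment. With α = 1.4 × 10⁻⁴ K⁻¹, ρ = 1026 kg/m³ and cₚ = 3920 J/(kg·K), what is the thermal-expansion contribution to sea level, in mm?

Δh = αQ/(ρcₚ) = 1.4×10⁻⁴ × 1.5×10⁹ / (1026 × 3920) ≈ 0.052214 m

about 52 mm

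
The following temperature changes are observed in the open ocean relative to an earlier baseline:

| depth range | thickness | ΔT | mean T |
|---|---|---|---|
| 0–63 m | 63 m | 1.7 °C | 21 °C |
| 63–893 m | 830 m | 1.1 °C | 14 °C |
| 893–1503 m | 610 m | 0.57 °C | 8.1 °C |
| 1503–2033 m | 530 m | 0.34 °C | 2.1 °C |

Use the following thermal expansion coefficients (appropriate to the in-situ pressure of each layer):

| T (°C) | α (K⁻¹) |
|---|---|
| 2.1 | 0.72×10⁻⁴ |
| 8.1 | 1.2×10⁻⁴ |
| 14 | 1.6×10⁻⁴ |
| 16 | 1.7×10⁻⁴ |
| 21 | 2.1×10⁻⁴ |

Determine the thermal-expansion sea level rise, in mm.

about 220 mm

Layer 1 at 21 °C → α = 2.1×10⁻⁴ K⁻¹
Layer 2 at 14 °C → α = 1.6×10⁻⁴ K⁻¹
Layer 3 at 8.1 °C → α = 1.2×10⁻⁴ K⁻¹
Layer 4 at 2.1 °C → α = 0.72×10⁻⁴ K⁻¹
2.1×10⁻⁴ × 63 × 1.7 = 0.022491 m
1.1 × 1.6×10⁻⁴ × 830 = 0.14608 m
Layer 3: 0.57 × 610 × 1.2×10⁻⁴ = 0.041724 m
0.34 × 0.72×10⁻⁴ × 530 = 0.0129744 m
Δh = 0.022491 + 0.14608 + 0.041724 + 0.0129744 = 0.2232694 m ≈ 220 mm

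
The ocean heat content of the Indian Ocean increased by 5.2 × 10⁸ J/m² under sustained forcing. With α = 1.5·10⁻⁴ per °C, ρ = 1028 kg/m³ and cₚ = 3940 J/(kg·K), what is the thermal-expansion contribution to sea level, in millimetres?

Δh = αQ/(ρcₚ) = 1.5×10⁻⁴ × 5.2×10⁸ / (1028 × 3940) ≈ 0.019258 m

19 mm of thermosteric rise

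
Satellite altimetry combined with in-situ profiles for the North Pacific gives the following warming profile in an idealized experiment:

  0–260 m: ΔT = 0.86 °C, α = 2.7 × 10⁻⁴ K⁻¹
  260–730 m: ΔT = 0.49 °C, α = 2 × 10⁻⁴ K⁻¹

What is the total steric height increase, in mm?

106 mm

260 × 0.86 × 2.7×10⁻⁴ = 0.060372 m
260–730 m: 0.49 × 470 × 2×10⁻⁴ = 0.04606 m
Δh = 0.060372 + 0.04606 = 0.106432 m ≈ 106 mm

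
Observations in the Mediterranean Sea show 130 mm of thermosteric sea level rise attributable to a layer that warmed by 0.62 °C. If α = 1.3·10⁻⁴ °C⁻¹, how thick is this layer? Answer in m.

H = Δh/(αΔT) = 0.13 / (1.3×10⁻⁴ × 0.62) ≈ 1613 m

1610 m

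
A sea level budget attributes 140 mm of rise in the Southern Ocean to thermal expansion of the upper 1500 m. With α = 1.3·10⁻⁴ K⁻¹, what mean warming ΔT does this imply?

ΔT = Δh/(αH) = 0.14 / (1.3×10⁻⁴ × 1500) ≈ 0.7179 K

0.718 K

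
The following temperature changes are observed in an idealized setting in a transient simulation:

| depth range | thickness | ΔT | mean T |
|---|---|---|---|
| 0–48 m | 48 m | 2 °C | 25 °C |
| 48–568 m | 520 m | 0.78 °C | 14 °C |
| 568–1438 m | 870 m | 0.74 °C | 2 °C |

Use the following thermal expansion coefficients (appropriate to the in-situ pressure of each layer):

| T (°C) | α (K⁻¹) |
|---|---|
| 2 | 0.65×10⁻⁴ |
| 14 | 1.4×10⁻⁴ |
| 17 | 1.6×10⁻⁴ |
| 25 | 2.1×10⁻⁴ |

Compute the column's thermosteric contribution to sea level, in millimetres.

about 119 mm

Layer 1 at 25 °C → α = 2.1×10⁻⁴ K⁻¹
Layer 2 at 14 °C → α = 1.4×10⁻⁴ K⁻¹
Layer 3 at 2 °C → α = 0.65×10⁻⁴ K⁻¹
48 × 2 × 2.1×10⁻⁴ = 0.02016 m
48–568 m: 1.4×10⁻⁴ × 520 × 0.78 = 0.056784 m
568–1438 m: 870 × 0.65×10⁻⁴ × 0.74 = 0.041847 m
Δh = 0.02016 + 0.056784 + 0.041847 = 0.118791 m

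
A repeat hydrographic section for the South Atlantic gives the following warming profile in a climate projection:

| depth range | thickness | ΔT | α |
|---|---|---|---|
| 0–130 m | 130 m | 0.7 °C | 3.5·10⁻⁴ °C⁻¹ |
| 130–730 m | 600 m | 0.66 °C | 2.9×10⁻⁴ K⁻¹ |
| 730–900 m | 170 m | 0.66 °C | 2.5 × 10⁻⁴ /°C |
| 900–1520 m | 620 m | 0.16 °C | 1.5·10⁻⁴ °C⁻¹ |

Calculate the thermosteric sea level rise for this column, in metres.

0.190 m

130 × 0.7 × 3.5×10⁻⁴ = 0.03185 m
Layer 2: 600 × 0.66 × 2.9×10⁻⁴ = 0.11484 m
Layer 3: 2.5×10⁻⁴ × 0.66 × 170 = 0.02805 m
900–1520 m: 0.16 × 1.5×10⁻⁴ × 620 = 0.01488 m
Δh = 0.03185 + 0.11484 + 0.02805 + 0.01488 = 0.18962 m ≈ 0.190 m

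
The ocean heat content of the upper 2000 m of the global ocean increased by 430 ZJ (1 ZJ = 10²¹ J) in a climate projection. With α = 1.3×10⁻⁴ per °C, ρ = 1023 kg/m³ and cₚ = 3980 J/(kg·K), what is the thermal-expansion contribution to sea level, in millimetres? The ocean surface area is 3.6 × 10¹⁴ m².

Per unit area: Q = 430×10²¹ / (3.6×10¹⁴) ≈ 1.194×10⁹ J/m²
Δh = αQ/(ρcₚ) = 1.3×10⁻⁴ × 1.194×10⁹ / (1023 × 3980) ≈ 0.038123 m

Δh ≈ 38.1 mm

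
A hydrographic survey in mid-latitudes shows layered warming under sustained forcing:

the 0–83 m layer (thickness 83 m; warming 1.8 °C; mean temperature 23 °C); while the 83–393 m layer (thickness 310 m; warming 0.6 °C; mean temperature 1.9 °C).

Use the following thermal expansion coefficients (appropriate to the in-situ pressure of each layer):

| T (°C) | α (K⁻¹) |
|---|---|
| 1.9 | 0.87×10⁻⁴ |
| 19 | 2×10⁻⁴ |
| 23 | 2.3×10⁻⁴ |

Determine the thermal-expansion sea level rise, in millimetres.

51 mm of thermosteric rise

Layer 1 at 23 °C → α = 2.3×10⁻⁴ K⁻¹
Layer 2 at 1.9 °C → α = 0.87×10⁻⁴ K⁻¹
83 × 1.8 × 2.3×10⁻⁴ = 0.034362 m
Layer 2: 0.87×10⁻⁴ × 310 × 0.6 = 0.016182 m
Δh = 0.034362 + 0.016182 = 0.050544 m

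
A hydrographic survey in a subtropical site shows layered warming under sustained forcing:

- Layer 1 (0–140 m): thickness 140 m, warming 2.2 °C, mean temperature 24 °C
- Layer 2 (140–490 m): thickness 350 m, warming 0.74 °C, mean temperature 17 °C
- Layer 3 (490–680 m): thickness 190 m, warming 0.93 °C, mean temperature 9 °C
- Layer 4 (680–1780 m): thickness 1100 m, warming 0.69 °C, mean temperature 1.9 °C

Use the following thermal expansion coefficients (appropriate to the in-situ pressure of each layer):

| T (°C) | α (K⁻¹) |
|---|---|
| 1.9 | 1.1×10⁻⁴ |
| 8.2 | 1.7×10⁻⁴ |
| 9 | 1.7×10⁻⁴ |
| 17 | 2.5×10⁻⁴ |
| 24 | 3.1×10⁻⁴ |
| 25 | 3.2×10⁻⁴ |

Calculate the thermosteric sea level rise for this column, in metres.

Layer 1 at 24 °C → α = 3.1×10⁻⁴ K⁻¹
Layer 2 at 17 °C → α = 2.5×10⁻⁴ K⁻¹
Layer 3 at 9 °C → α = 1.7×10⁻⁴ K⁻¹
Layer 4 at 1.9 °C → α = 1.1×10⁻⁴ K⁻¹
2.2 × 3.1×10⁻⁴ × 140 = 0.09548 m
0.74 × 350 × 2.5×10⁻⁴ = 0.06475 m
1.7×10⁻⁴ × 0.93 × 190 = 0.030039 m
Layer 4: 0.69 × 1100 × 1.1×10⁻⁴ = 0.08349 m
Δh = 0.09548 + 0.06475 + 0.030039 + 0.08349 = 0.273759 m ≈ 0.27 m

Δh ≈ 0.27 m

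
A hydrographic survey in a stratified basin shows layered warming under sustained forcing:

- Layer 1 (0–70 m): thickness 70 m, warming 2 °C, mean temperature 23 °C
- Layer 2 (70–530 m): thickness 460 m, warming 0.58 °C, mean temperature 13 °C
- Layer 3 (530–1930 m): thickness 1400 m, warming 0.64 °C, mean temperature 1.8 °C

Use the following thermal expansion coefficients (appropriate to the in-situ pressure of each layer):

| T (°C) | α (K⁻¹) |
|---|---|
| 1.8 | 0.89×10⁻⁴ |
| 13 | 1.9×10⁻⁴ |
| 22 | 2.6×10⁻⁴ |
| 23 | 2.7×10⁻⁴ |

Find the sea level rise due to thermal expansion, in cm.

Δh = 16.8 cm

Layer 1 at 23 °C → α = 2.7×10⁻⁴ K⁻¹
Layer 2 at 13 °C → α = 1.9×10⁻⁴ K⁻¹
Layer 3 at 1.8 °C → α = 0.89×10⁻⁴ K⁻¹
2.7×10⁻⁴ × 70 × 2 = 0.03780 m
Layer 2: 0.58 × 1.9×10⁻⁴ × 460 = 0.050692 m
530–1930 m: 1400 × 0.64 × 0.89×10⁻⁴ = 0.079744 m
Δh = 0.03780 + 0.050692 + 0.079744 = 0.168236 m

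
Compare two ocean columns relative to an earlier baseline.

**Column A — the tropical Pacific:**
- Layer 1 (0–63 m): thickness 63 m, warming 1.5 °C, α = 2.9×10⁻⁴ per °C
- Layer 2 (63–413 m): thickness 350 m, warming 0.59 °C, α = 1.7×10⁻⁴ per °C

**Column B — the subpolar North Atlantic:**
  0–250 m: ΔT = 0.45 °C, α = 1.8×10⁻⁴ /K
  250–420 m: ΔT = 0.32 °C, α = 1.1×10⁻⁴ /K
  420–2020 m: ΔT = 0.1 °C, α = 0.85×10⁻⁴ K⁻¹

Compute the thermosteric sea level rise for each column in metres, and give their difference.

A 1.5 × 63 × 2.9×10⁻⁴ = 0.027405 m
A 350 × 1.7×10⁻⁴ × 0.59 = 0.035105 m
A total: 0.06251 m
B 0–250 m: 0.45 × 250 × 1.8×10⁻⁴ = 0.02025 m
B 170 × 0.32 × 1.1×10⁻⁴ = 0.005984 m
B Layer 3: 0.1 × 1600 × 0.85×10⁻⁴ = 0.01360 m
B total: 0.039834 m
Difference: 0.06251 − 0.039834 = 0.022676 m

Δh_A ≈ 0.063 m, Δh_B ≈ 0.040 m; difference ≈ 0.023 m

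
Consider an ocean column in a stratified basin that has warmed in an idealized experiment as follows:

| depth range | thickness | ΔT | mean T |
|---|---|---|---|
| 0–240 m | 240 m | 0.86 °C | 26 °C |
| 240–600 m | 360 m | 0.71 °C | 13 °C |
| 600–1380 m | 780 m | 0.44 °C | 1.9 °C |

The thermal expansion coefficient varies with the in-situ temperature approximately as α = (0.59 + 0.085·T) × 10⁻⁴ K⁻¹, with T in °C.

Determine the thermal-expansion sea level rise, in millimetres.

Δh ≈ 127 mm

Layer 1: α = (0.59 + 0.085×26)×10⁻⁴ = 2.8×10⁻⁴ K⁻¹
Layer 2: α = (0.59 + 0.085×13)×10⁻⁴ = 1.695×10⁻⁴ K⁻¹
Layer 3: α = (0.59 + 0.085×1.9)×10⁻⁴ = 0.7515×10⁻⁴ K⁻¹
0–240 m: 2.8×10⁻⁴ × 240 × 0.86 = 0.057792 m
240–600 m: 1.695×10⁻⁴ × 0.71 × 360 = 0.0433242 m
Layer 3: 0.44 × 0.7515×10⁻⁴ × 780 = 0.02579148 m
Δh = 0.057792 + 0.0433242 + 0.02579148 = 0.12690768 m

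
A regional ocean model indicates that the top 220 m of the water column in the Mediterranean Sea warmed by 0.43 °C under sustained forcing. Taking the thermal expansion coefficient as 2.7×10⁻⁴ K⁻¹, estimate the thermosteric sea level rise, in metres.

Δh = αΔT·H = 2.7×10⁻⁴ × 0.43 × 220 = 0.025542 m

0.026 m of thermosteric rise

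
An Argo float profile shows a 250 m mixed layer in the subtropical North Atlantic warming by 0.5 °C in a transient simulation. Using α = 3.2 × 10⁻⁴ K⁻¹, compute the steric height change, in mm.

Δh = 40 mm

Δh = αΔT·H = 3.2×10⁻⁴ × 0.5 × 250 = 0.04000 m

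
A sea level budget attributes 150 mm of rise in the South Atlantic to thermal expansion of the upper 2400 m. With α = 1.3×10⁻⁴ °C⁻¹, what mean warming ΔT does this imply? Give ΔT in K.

about 0.481 K

ΔT = Δh/(αH) = 0.15 / (1.3×10⁻⁴ × 2400) ≈ 0.4808 K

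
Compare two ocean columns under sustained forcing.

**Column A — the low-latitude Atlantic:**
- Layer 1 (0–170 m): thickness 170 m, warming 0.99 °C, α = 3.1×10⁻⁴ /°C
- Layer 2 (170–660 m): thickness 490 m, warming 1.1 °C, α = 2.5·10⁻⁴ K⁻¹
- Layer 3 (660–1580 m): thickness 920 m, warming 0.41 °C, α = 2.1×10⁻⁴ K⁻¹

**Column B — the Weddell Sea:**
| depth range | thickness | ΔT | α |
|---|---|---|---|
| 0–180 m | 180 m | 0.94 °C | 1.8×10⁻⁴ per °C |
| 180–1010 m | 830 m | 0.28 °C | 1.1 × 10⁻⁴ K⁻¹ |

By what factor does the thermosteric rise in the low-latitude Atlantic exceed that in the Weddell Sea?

≈ 4.75×

A 0–170 m: 170 × 3.1×10⁻⁴ × 0.99 = 0.052173 m
A 2.5×10⁻⁴ × 490 × 1.1 = 0.13475 m
A Layer 3: 2.1×10⁻⁴ × 0.41 × 920 = 0.079212 m
A total: 0.266135 m
B 180 × 0.94 × 1.8×10⁻⁴ = 0.030456 m
B 830 × 0.28 × 1.1×10⁻⁴ = 0.025564 m
B total: 0.05602 m
Ratio: 0.266135 / 0.05602 ≈ 4.751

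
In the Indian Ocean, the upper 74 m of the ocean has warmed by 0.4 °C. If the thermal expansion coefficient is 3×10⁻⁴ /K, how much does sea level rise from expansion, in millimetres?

Δh = αΔT·H = 3×10⁻⁴ × 0.4 × 74 = 0.00888 m

Δh ≈ 8.9 mm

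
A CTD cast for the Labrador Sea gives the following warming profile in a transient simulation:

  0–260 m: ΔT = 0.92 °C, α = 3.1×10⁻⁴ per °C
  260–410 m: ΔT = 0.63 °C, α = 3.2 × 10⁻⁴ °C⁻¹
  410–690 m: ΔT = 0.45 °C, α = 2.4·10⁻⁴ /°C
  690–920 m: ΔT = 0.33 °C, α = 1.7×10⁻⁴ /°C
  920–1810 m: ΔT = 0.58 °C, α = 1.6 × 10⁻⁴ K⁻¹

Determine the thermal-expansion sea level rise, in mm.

Δh = 230 mm

0–260 m: 260 × 3.1×10⁻⁴ × 0.92 = 0.074152 m
260–410 m: 0.63 × 3.2×10⁻⁴ × 150 = 0.03024 m
410–690 m: 2.4×10⁻⁴ × 0.45 × 280 = 0.03024 m
690–920 m: 1.7×10⁻⁴ × 230 × 0.33 = 0.012903 m
1.6×10⁻⁴ × 890 × 0.58 = 0.082592 m
Δh = 0.074152 + 0.03024 + 0.03024 + 0.012903 + 0.082592 = 0.230127 m ≈ 230 mm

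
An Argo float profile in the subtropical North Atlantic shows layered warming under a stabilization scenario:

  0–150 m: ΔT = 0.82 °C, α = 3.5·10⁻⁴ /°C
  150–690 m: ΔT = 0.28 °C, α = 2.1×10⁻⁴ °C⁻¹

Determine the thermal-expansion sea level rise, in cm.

0–150 m: 3.5×10⁻⁴ × 0.82 × 150 = 0.04305 m
150–690 m: 540 × 0.28 × 2.1×10⁻⁴ = 0.031752 m
Δh = 0.04305 + 0.031752 = 0.074802 m

7.5 cm of thermosteric rise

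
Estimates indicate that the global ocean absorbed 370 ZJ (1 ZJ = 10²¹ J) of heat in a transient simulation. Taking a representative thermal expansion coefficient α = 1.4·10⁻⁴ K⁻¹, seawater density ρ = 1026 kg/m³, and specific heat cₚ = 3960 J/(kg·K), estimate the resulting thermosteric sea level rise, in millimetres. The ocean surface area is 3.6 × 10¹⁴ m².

Δh ≈ 35.4 mm

Per unit area: Q = 370×10²¹ / (3.6×10¹⁴) ≈ 1.028×10⁹ J/m²
Δh = αQ/(ρcₚ) = 1.4×10⁻⁴ × 1.028×10⁹ / (1026 × 3960) ≈ 0.035422 m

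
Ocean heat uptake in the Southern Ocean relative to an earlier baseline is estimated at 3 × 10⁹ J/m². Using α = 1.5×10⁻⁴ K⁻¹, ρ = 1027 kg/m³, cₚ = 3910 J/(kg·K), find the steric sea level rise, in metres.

Δh = αQ/(ρcₚ) = 1.5×10⁻⁴ × 3×10⁹ / (1027 × 3910) ≈ 0.11206 m

Δh = 0.11 m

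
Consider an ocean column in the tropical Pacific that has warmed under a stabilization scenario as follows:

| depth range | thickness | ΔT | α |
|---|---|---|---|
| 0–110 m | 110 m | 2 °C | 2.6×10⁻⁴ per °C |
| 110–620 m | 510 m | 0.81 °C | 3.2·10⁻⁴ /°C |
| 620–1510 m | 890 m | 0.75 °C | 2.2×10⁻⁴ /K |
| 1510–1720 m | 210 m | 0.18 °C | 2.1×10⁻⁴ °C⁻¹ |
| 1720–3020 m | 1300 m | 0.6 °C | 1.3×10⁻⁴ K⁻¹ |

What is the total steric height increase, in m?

0.45 m of thermosteric rise

Layer 1: 2.6×10⁻⁴ × 110 × 2 = 0.05720 m
Layer 2: 0.81 × 3.2×10⁻⁴ × 510 = 0.132192 m
890 × 0.75 × 2.2×10⁻⁴ = 0.14685 m
1510–1720 m: 0.18 × 210 × 2.1×10⁻⁴ = 0.007938 m
1.3×10⁻⁴ × 0.6 × 1300 = 0.10140 m
Δh = 0.05720 + 0.132192 + 0.14685 + 0.007938 + 0.10140 = 0.44558 m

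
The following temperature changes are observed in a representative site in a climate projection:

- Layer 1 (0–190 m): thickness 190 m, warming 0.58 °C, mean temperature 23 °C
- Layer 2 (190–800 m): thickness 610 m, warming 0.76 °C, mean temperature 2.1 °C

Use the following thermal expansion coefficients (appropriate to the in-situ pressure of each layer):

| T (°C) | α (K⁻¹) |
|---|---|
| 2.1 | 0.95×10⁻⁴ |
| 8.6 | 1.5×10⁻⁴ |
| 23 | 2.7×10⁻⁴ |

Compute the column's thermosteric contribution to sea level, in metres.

0.074 m of thermosteric rise

Layer 1 at 23 °C → α = 2.7×10⁻⁴ K⁻¹
Layer 2 at 2.1 °C → α = 0.95×10⁻⁴ K⁻¹
Layer 1: 190 × 2.7×10⁻⁴ × 0.58 = 0.029754 m
Layer 2: 0.76 × 610 × 0.95×10⁻⁴ = 0.044042 m
Δh = 0.029754 + 0.044042 = 0.073796 m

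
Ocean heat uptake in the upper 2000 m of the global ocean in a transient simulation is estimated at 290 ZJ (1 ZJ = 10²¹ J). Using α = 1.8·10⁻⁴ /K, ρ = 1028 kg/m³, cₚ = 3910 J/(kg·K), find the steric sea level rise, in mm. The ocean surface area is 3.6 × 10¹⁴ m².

36.1 mm of thermosteric rise

Per unit area: Q = 290×10²¹ / (3.6×10¹⁴) ≈ 8.056×10⁸ J/m²
Δh = αQ/(ρcₚ) = 1.8×10⁻⁴ × 8.056×10⁸ / (1028 × 3910) ≈ 0.036076 m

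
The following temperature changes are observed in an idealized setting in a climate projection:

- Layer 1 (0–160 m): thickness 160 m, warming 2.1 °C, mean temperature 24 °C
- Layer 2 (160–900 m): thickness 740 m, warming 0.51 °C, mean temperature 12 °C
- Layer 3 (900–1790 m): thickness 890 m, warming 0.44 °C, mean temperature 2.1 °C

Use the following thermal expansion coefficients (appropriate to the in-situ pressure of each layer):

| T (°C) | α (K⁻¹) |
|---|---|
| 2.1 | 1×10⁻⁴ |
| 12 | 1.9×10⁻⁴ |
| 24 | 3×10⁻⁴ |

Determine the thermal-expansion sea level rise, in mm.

Δh = 212 mm

Layer 1 at 24 °C → α = 3×10⁻⁴ K⁻¹
Layer 2 at 12 °C → α = 1.9×10⁻⁴ K⁻¹
Layer 3 at 2.1 °C → α = 1×10⁻⁴ K⁻¹
Layer 1: 160 × 2.1 × 3×10⁻⁴ = 0.10080 m
Layer 2: 0.51 × 1.9×10⁻⁴ × 740 = 0.071706 m
0.44 × 1×10⁻⁴ × 890 = 0.03916 m
Δh = 0.10080 + 0.071706 + 0.03916 = 0.211666 m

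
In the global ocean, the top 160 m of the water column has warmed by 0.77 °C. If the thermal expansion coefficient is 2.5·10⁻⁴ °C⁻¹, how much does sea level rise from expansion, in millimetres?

Δh = αΔT·H = 2.5×10⁻⁴ × 0.77 × 160 = 0.03080 m

about 30.8 mm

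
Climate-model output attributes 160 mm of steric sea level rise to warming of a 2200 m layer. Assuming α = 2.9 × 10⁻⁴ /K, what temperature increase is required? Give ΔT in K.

ΔT = Δh/(αH) = 0.16 / (2.9×10⁻⁴ × 2200) ≈ 0.2508 K

about 0.25 K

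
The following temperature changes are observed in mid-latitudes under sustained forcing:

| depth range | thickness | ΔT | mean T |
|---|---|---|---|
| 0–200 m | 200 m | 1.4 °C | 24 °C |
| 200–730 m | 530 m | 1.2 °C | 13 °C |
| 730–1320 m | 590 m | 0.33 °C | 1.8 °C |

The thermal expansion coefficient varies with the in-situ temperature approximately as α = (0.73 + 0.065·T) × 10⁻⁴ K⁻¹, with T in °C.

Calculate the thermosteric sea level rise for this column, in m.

0.181 m

Layer 1: α = (0.73 + 0.065×24)×10⁻⁴ = 2.29×10⁻⁴ K⁻¹
Layer 2: α = (0.73 + 0.065×13)×10⁻⁴ = 1.575×10⁻⁴ K⁻¹
Layer 3: α = (0.73 + 0.065×1.8)×10⁻⁴ = 0.847×10⁻⁴ K⁻¹
0–200 m: 1.4 × 200 × 2.29×10⁻⁴ = 0.06412 m
200–730 m: 1.575×10⁻⁴ × 530 × 1.2 = 0.10017 m
730–1320 m: 0.33 × 590 × 0.847×10⁻⁴ = 0.01649109 m
Δh = 0.06412 + 0.10017 + 0.01649109 = 0.18078109 m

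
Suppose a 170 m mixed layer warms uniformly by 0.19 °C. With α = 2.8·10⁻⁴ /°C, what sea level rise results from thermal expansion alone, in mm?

about 9.04 mm

Δh = αΔT·H = 2.8×10⁻⁴ × 0.19 × 170 = 0.009044 m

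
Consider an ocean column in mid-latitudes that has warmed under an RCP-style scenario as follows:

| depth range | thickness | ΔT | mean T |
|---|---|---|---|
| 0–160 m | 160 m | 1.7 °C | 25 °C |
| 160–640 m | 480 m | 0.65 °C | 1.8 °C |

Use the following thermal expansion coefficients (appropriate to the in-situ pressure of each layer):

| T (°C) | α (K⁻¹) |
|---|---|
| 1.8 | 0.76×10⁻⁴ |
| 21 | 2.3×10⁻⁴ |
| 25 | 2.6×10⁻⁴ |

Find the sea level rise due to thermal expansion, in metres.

Layer 1 at 25 °C → α = 2.6×10⁻⁴ K⁻¹
Layer 2 at 1.8 °C → α = 0.76×10⁻⁴ K⁻¹
2.6×10⁻⁴ × 160 × 1.7 = 0.07072 m
Layer 2: 480 × 0.76×10⁻⁴ × 0.65 = 0.023712 m
Δh = 0.07072 + 0.023712 = 0.094432 m

about 0.0944 m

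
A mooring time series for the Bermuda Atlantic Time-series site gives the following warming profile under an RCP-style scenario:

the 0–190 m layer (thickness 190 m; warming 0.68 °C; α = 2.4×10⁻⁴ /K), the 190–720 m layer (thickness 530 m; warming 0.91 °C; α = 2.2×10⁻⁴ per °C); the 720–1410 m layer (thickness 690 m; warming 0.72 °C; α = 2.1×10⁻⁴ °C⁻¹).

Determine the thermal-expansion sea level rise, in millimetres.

Δh = 241 mm

0–190 m: 0.68 × 2.4×10⁻⁴ × 190 = 0.031008 m
Layer 2: 0.91 × 530 × 2.2×10⁻⁴ = 0.106106 m
Layer 3: 2.1×10⁻⁴ × 690 × 0.72 = 0.104328 m
Δh = 0.031008 + 0.106106 + 0.104328 = 0.241442 m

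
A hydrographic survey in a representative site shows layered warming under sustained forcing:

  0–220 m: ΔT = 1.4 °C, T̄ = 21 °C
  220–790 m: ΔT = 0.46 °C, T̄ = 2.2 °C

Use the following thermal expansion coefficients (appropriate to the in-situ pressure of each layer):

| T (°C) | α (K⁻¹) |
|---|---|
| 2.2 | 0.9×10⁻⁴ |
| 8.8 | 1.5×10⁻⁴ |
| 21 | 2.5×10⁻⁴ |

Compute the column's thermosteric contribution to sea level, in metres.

Layer 1 at 21 °C → α = 2.5×10⁻⁴ K⁻¹
Layer 2 at 2.2 °C → α = 0.9×10⁻⁴ K⁻¹
0–220 m: 2.5×10⁻⁴ × 220 × 1.4 = 0.07700 m
0.46 × 570 × 0.9×10⁻⁴ = 0.023598 m
Δh = 0.07700 + 0.023598 = 0.100598 m ≈ 0.101 m

about 0.101 m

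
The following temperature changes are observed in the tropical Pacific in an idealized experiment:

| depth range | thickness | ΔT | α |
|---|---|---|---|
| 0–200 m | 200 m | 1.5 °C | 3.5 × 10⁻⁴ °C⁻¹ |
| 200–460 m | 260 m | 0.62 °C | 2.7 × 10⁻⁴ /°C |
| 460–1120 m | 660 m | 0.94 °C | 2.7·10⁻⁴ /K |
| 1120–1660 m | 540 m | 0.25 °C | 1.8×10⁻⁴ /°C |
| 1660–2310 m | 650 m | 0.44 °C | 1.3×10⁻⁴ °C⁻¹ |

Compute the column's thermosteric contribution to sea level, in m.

about 0.38 m

0–200 m: 3.5×10⁻⁴ × 200 × 1.5 = 0.10500 m
0.62 × 260 × 2.7×10⁻⁴ = 0.043524 m
460–1120 m: 660 × 0.94 × 2.7×10⁻⁴ = 0.167508 m
Layer 4: 540 × 1.8×10⁻⁴ × 0.25 = 0.02430 m
650 × 1.3×10⁻⁴ × 0.44 = 0.03718 m
Δh = 0.10500 + 0.043524 + 0.167508 + 0.02430 + 0.03718 = 0.377512 m ≈ 0.38 m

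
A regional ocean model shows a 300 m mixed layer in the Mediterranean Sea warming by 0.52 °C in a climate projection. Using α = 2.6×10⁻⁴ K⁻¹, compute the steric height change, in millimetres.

Δh = αΔT·H = 2.6×10⁻⁴ × 0.52 × 300 = 0.04056 m

Δh ≈ 40.6 mm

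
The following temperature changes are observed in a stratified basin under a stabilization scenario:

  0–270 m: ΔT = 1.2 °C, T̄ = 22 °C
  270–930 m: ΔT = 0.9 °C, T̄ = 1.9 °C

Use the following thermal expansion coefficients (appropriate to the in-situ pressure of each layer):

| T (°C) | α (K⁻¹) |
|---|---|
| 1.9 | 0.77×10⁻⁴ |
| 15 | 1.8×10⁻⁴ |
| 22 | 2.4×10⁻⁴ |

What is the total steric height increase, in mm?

120 mm of thermosteric rise

Layer 1 at 22 °C → α = 2.4×10⁻⁴ K⁻¹
Layer 2 at 1.9 °C → α = 0.77×10⁻⁴ K⁻¹
2.4×10⁻⁴ × 270 × 1.2 = 0.07776 m
270–930 m: 0.9 × 660 × 0.77×10⁻⁴ = 0.045738 m
Δh = 0.07776 + 0.045738 = 0.123498 m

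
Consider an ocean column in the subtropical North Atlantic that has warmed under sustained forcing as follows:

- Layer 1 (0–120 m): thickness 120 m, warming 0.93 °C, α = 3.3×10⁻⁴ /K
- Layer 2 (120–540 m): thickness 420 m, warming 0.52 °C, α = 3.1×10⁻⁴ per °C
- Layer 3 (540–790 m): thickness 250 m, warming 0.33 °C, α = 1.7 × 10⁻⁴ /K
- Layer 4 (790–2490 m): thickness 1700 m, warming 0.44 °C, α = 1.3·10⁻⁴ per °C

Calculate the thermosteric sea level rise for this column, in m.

120 × 0.93 × 3.3×10⁻⁴ = 0.036828 m
3.1×10⁻⁴ × 420 × 0.52 = 0.067704 m
Layer 3: 0.33 × 1.7×10⁻⁴ × 250 = 0.014025 m
790–2490 m: 1.3×10⁻⁴ × 1700 × 0.44 = 0.09724 m
Δh = 0.036828 + 0.067704 + 0.014025 + 0.09724 = 0.215797 m ≈ 0.216 m

Δh = 0.216 m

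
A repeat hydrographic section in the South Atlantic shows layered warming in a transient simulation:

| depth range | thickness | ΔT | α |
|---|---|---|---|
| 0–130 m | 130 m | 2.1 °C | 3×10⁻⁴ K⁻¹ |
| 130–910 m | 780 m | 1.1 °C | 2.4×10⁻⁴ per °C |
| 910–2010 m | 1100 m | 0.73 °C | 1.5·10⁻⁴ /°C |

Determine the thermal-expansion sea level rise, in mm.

408 mm of thermosteric rise

Layer 1: 3×10⁻⁴ × 2.1 × 130 = 0.08190 m
130–910 m: 780 × 2.4×10⁻⁴ × 1.1 = 0.20592 m
910–2010 m: 1100 × 1.5×10⁻⁴ × 0.73 = 0.12045 m
Δh = 0.08190 + 0.20592 + 0.12045 = 0.40827 m ≈ 408 mm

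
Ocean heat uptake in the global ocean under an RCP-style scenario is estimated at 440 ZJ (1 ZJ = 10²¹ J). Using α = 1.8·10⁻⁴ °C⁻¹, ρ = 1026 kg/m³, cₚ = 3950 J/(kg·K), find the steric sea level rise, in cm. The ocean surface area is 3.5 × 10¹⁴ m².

Per unit area: Q = 440×10²¹ / (3.5×10¹⁴) ≈ 1.257×10⁹ J/m²
Δh = αQ/(ρcₚ) = 1.8×10⁻⁴ × 1.257×10⁹ / (1026 × 3950) ≈ 0.055829 m

Δh = 5.6 cm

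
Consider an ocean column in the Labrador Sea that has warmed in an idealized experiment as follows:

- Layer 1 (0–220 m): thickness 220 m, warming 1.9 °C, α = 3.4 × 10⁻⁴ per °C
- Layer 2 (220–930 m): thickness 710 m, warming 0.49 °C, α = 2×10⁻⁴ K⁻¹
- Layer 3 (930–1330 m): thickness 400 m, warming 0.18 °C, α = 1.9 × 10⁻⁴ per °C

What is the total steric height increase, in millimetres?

0–220 m: 3.4×10⁻⁴ × 220 × 1.9 = 0.14212 m
220–930 m: 0.49 × 710 × 2×10⁻⁴ = 0.06958 m
0.18 × 1.9×10⁻⁴ × 400 = 0.01368 m
Δh = 0.14212 + 0.06958 + 0.01368 = 0.22538 m

about 225 mm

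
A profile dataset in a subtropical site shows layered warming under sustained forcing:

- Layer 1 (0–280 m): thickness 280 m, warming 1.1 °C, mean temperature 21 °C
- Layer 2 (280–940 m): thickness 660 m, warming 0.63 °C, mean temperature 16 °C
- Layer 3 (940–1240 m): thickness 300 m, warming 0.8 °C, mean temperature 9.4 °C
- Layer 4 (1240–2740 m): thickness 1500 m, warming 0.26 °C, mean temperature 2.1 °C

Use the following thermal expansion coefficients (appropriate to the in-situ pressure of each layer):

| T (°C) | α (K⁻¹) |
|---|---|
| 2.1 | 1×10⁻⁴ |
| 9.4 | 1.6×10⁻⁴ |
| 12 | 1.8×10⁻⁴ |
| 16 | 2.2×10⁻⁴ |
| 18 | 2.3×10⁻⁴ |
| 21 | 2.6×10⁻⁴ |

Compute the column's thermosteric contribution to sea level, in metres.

Layer 1 at 21 °C → α = 2.6×10⁻⁴ K⁻¹
Layer 2 at 16 °C → α = 2.2×10⁻⁴ K⁻¹
Layer 3 at 9.4 °C → α = 1.6×10⁻⁴ K⁻¹
Layer 4 at 2.1 °C → α = 1×10⁻⁴ K⁻¹
2.6×10⁻⁴ × 280 × 1.1 = 0.08008 m
660 × 0.63 × 2.2×10⁻⁴ = 0.091476 m
940–1240 m: 300 × 1.6×10⁻⁴ × 0.8 = 0.03840 m
1240–2740 m: 1×10⁻⁴ × 1500 × 0.26 = 0.03900 m
Δh = 0.08008 + 0.091476 + 0.03840 + 0.03900 = 0.248956 m

0.249 m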